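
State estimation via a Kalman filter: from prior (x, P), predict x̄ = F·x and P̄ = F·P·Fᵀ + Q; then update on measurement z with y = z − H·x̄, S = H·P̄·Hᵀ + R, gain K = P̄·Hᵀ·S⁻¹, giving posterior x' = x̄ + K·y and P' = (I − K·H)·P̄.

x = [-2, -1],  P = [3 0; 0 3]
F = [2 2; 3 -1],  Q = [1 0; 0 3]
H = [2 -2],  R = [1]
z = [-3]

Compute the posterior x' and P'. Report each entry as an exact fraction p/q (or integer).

x' = [-848/137, -643/137]
P' = [2749/137 2736/137; 2736/137 2757/137]

x̄ = F·x = [-6, -5]
P̄ = F·P·Fᵀ + Q = [25 12; 12 33]
y = z − H·x̄ = [-1]
S = H·P̄·Hᵀ + R = [137]
K = P̄·Hᵀ·S⁻¹ = [26/137; -42/137]
x' = x̄ + K·y = [-848/137, -643/137]
P' = (I − K·H)·P̄ = [2749/137 2736/137; 2736/137 2757/137]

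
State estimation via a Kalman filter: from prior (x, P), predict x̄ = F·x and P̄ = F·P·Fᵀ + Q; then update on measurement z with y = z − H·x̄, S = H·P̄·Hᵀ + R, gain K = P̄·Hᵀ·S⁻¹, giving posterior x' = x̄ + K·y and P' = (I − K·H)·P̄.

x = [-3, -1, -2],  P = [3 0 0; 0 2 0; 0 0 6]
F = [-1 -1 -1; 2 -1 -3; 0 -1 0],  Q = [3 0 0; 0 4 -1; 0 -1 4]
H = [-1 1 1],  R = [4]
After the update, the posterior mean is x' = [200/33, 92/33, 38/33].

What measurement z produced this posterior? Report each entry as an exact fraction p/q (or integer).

x̄ = F·x = [6, 1, 1]
P̄ = F·P·Fᵀ + Q = [14 14 2; 14 72 1; 2 1 6]
S = H·P̄·Hᵀ + R = [66]
K = P̄·Hᵀ·S⁻¹ = [1/33; 59/66; 5/66]
x' − x̄ = [2/33, 59/33, 5/33] = K·y
y = (KᵀK)⁻¹·Kᵀ·(x' − x̄) = [2]
z = y + H·x̄ = [2] + [-4] = [-2]

z = [-2]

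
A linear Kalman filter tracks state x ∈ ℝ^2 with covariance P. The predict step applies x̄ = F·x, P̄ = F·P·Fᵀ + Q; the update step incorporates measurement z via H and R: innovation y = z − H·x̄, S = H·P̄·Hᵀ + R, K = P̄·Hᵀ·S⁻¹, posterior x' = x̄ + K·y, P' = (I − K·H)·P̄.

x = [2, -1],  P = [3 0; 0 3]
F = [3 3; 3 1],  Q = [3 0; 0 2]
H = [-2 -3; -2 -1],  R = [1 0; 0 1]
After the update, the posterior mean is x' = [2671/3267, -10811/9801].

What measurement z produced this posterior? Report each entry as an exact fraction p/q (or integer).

z = [2, -1]

x̄ = F·x = [3, 5]
P̄ = F·P·Fᵀ + Q = [57 36; 36 32]
S = H·P̄·Hᵀ + R = [949 612; 612 405]
K = P̄·Hᵀ·S⁻¹ = [70/363 -2162/3267; -488/1089 4120/9801]
x' − x̄ = [-7130/3267, -59816/9801] = K·y
y = (KᵀK)⁻¹·Kᵀ·(x' − x̄) = [23, 10]
z = y + H·x̄ = [23, 10] + [-21, -11] = [2, -1]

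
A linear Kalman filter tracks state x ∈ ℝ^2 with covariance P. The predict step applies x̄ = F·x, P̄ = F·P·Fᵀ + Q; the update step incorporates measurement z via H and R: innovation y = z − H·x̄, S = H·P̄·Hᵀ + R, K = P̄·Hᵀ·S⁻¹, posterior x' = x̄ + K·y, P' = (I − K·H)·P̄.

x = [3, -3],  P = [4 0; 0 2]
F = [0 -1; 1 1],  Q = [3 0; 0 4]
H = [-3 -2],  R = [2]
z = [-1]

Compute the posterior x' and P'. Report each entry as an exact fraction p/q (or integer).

x' = [101/63, -16/9]
P' = [194/63 -40/9; -40/9 62/9]

x̄ = F·x = [3, 0]
P̄ = F·P·Fᵀ + Q = [5 -2; -2 10]
y = z − H·x̄ = [8]
S = H·P̄·Hᵀ + R = [63]
K = P̄·Hᵀ·S⁻¹ = [-11/63; -2/9]
x' = x̄ + K·y = [101/63, -16/9]
P' = (I − K·H)·P̄ = [194/63 -40/9; -40/9 62/9]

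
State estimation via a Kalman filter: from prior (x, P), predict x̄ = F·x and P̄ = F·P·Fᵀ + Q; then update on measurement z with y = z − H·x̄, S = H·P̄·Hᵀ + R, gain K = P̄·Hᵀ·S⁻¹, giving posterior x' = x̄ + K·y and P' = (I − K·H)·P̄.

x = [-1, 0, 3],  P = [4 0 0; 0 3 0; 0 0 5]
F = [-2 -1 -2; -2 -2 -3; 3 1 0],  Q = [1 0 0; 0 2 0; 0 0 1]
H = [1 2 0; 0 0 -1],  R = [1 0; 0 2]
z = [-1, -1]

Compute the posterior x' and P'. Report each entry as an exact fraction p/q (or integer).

x̄ = F·x = [-4, -7, -3]
P̄ = F·P·Fᵀ + Q = [40 52 -27; 52 75 -30; -27 -30 40]
y = z − H·x̄ = [17, -4]
S = H·P̄·Hᵀ + R = [549 87; 87 42]
K = P̄·Hᵀ·S⁻¹ = [411/1721 255/1721; 1958/5163 -368/5163; -58/5163 -1599/1721]
x' = x̄ + K·y = [-917/1721, -461/1721, 2713/5163]
P' = (I − K·H)·P̄ = [2771/1721 -1180/1721 -510/1721; -1180/1721 2749/5163 736/5163; -510/1721 736/5163 3198/1721]

x' = [-917/1721, -461/1721, 2713/5163]
P' = [2771/1721 -1180/1721 -510/1721; -1180/1721 2749/5163 736/5163; -510/1721 736/5163 3198/1721]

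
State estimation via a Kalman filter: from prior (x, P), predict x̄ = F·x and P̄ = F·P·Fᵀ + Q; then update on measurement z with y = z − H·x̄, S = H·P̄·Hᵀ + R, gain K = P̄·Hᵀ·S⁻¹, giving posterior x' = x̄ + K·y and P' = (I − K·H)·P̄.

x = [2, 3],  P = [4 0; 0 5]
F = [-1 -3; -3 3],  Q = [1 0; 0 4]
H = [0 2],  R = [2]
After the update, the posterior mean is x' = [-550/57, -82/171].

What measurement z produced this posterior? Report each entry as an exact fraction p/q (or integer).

x̄ = F·x = [-11, 3]
P̄ = F·P·Fᵀ + Q = [50 -33; -33 85]
S = H·P̄·Hᵀ + R = [342]
K = P̄·Hᵀ·S⁻¹ = [-11/57; 85/171]
x' − x̄ = [77/57, -595/171] = K·y
y = (KᵀK)⁻¹·Kᵀ·(x' − x̄) = [-7]
z = y + H·x̄ = [-7] + [6] = [-1]

z = [-1]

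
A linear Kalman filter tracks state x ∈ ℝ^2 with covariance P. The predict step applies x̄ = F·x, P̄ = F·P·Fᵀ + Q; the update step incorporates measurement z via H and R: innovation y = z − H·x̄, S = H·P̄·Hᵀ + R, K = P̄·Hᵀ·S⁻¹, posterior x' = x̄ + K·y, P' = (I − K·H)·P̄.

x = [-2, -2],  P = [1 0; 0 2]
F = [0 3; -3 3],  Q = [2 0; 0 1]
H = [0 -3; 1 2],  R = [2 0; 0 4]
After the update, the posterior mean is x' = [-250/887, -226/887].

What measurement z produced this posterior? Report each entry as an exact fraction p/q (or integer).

z = [2, 2]

x̄ = F·x = [-6, 0]
P̄ = F·P·Fᵀ + Q = [20 18; 18 28]
S = H·P̄·Hᵀ + R = [254 -222; -222 208]
K = P̄·Hᵀ·S⁻¹ = [300/887 559/887; -261/887 37/887]
x' − x̄ = [5072/887, -226/887] = K·y
y = (KᵀK)⁻¹·Kᵀ·(x' − x̄) = [2, 8]
z = y + H·x̄ = [2, 8] + [0, -6] = [2, 2]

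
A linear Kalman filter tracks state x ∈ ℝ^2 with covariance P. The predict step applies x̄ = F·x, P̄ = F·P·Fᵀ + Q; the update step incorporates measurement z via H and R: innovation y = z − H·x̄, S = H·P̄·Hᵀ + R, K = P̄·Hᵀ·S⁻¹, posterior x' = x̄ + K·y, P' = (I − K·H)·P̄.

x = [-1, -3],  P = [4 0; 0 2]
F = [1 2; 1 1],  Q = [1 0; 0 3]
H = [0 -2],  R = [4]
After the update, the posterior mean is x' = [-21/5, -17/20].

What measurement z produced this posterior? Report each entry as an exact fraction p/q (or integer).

z = [1]

x̄ = F·x = [-7, -4]
P̄ = F·P·Fᵀ + Q = [13 8; 8 9]
S = H·P̄·Hᵀ + R = [40]
K = P̄·Hᵀ·S⁻¹ = [-2/5; -9/20]
x' − x̄ = [14/5, 63/20] = K·y
y = (KᵀK)⁻¹·Kᵀ·(x' − x̄) = [-7]
z = y + H·x̄ = [-7] + [8] = [1]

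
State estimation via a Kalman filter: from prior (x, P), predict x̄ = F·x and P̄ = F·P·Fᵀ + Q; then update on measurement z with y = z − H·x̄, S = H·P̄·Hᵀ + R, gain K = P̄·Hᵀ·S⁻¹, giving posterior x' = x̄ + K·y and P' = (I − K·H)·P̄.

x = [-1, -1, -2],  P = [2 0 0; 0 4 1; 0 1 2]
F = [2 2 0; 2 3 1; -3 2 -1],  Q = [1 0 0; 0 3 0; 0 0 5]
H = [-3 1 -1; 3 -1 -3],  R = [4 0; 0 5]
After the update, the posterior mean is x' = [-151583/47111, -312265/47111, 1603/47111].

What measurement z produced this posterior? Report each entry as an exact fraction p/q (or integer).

x̄ = F·x = [-4, -7, 3]
P̄ = F·P·Fᵀ + Q = [25 34 2; 34 55 9; 2 9 37]
S = H·P̄·Hᵀ + R = [111 29; 29 432]
K = P̄·Hᵀ·S⁻¹ = [-19591/47111 5132/47111; -24772/47111 3844/47111; -11382/47111 -11668/47111]
x' − x̄ = [36861/47111, 17512/47111, -139730/47111] = K·y
y = (KᵀK)⁻¹·Kᵀ·(x' − x̄) = [1, 11]
z = y + H·x̄ = [1, 11] + [2, -14] = [3, -3]

z = [3, -3]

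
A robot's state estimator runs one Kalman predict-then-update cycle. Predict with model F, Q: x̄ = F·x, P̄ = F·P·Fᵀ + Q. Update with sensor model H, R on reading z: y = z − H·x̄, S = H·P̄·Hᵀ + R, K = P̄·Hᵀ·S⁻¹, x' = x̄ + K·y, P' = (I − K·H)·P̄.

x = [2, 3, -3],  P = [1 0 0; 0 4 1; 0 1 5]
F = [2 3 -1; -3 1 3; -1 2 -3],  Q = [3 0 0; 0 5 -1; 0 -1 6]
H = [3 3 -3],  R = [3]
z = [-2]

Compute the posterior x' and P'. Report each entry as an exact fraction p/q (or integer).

x' = [8887/532, -971/133, 2683/266]
P' = [21669/532 -1258/133 8311/266; -1258/133 1677/133 394/133; 8311/266 394/133 4565/133]

x̄ = F·x = [16, -12, 13]
P̄ = F·P·Fᵀ + Q = [42 -1 26; -1 69 -32; 26 -32 56]
y = z − H·x̄ = [25]
S = H·P̄·Hᵀ + R = [1596]
K = P̄·Hᵀ·S⁻¹ = [15/532; 25/133; -31/266]
x' = x̄ + K·y = [8887/532, -971/133, 2683/266]
P' = (I − K·H)·P̄ = [21669/532 -1258/133 8311/266; -1258/133 1677/133 394/133; 8311/266 394/133 4565/133]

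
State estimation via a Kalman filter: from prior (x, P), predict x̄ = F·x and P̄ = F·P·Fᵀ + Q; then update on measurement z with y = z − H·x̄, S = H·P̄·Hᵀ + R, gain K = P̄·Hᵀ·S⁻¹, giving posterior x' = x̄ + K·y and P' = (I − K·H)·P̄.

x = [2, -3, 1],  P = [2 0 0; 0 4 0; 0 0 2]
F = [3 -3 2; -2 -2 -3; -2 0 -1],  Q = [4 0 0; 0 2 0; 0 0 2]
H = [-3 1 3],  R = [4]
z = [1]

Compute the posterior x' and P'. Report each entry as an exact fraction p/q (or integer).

x̄ = F·x = [17, -1, -5]
P̄ = F·P·Fᵀ + Q = [66 0 -16; 0 44 14; -16 14 12]
y = z − H·x̄ = [68]
S = H·P̄·Hᵀ + R = [1122]
K = P̄·Hᵀ·S⁻¹ = [-41/187; 43/561; 49/561]
x' = x̄ + K·y = [23/11, 139/33, 31/33]
P' = (I − K·H)·P̄ = [2256/187 3526/187 1026/187; 3526/187 20986/561 3640/561; 1026/187 3640/561 1930/561]

x' = [23/11, 139/33, 31/33]
P' = [2256/187 3526/187 1026/187; 3526/187 20986/561 3640/561; 1026/187 3640/561 1930/561]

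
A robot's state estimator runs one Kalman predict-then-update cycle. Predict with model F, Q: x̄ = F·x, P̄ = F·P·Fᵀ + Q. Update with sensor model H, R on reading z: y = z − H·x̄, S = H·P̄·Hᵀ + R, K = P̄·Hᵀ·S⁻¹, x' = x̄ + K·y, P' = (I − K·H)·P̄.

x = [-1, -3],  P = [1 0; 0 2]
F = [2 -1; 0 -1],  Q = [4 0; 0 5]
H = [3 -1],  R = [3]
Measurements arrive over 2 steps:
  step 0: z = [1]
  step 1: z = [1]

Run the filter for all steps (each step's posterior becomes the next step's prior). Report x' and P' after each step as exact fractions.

step 0: x' = [29/22, 263/88], P' = [12/11 51/22; 51/22 615/88]
step 1: x' = [-1513/2446, -3554/1223], P' = [1883/1223 9201/2446; 9201/2446 14127/1223]

step 0: x̄ = F·x = [1, 3]
step 0: P̄ = F·P·Fᵀ + Q = [10 2; 2 7]
step 0: y = z − H·x̄ = [1]
step 0: S = H·P̄·Hᵀ + R = [88]
step 0: K = P̄·Hᵀ·S⁻¹ = [7/22; -1/88]
step 0: x' = x̄ + K·y = [29/22, 263/88]
step 0: P' = (I − K·H)·P̄ = [12/11 51/22; 51/22 615/88]
step 1: x̄ = F·x = [-31/88, -263/88]
step 1: P̄ = F·P·Fᵀ + Q = [535/88 207/88; 207/88 1055/88]
step 1: y = z − H·x̄ = [-41/44]
step 1: S = H·P̄·Hᵀ + R = [1223/22]
step 1: K = P̄·Hᵀ·S⁻¹ = [699/2446; -217/2446]
step 1: x' = x̄ + K·y = [-1513/2446, -3554/1223]
step 1: P' = (I − K·H)·P̄ = [1883/1223 9201/2446; 9201/2446 14127/1223]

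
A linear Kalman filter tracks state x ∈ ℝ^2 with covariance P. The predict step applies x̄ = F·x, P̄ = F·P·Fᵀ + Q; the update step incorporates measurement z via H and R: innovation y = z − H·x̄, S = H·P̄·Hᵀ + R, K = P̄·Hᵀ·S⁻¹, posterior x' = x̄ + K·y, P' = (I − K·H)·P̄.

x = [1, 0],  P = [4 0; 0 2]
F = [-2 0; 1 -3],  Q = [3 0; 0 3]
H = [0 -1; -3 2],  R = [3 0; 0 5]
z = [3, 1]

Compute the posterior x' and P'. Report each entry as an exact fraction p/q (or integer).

x̄ = F·x = [-2, 1]
P̄ = F·P·Fᵀ + Q = [19 -8; -8 25]
y = z − H·x̄ = [4, -7]
S = H·P̄·Hᵀ + R = [28 -74; -74 372]
K = P̄·Hᵀ·S⁻¹ = [-1213/2470 -363/1235; -956/1235 111/2470]
x' = x̄ + K·y = [-471/247, -1191/494]
P' = (I − K·H)·P̄ = [1818/1235 3639/2470; 3639/2470 2868/1235]

x' = [-471/247, -1191/494]
P' = [1818/1235 3639/2470; 3639/2470 2868/1235]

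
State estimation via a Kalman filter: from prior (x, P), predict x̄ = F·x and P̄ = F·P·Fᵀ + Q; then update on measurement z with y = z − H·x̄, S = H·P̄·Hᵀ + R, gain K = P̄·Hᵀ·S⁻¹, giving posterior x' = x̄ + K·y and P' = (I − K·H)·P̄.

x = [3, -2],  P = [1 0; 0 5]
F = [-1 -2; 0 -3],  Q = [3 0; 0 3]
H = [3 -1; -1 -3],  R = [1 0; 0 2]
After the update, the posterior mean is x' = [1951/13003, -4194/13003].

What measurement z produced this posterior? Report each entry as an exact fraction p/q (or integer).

z = [1, 1]

x̄ = F·x = [1, 6]
P̄ = F·P·Fᵀ + Q = [24 30; 30 48]
S = H·P̄·Hᵀ + R = [85 -168; -168 638]
K = P̄·Hᵀ·S⁻¹ = [3822/13003 -1317/13003; -1218/13003 -3867/13003]
x' − x̄ = [-11052/13003, -82212/13003] = K·y
y = (KᵀK)⁻¹·Kᵀ·(x' − x̄) = [4, 20]
z = y + H·x̄ = [4, 20] + [-3, -19] = [1, 1]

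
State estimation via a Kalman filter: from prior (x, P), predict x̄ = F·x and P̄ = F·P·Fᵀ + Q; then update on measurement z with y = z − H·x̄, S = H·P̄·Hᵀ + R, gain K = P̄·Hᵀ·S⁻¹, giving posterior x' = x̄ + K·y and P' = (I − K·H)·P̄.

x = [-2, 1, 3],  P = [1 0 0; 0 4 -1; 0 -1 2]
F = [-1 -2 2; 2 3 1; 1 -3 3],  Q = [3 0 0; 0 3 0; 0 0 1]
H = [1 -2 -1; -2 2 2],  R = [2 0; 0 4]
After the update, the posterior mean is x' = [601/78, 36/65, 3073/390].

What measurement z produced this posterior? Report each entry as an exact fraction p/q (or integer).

x̄ = F·x = [6, 2, 4]
P̄ = F·P·Fᵀ + Q = [36 -26 47; -26 39 -34; 47 -34 74]
S = H·P̄·Hᵀ + R = [142 -140; -140 160]
K = P̄·Hᵀ·S⁻¹ = [59/78 37/78; -21/26 -83/260; 115/78 469/390]
x' − x̄ = [133/78, -94/65, 1513/390] = K·y
y = (KᵀK)⁻¹·Kᵀ·(x' − x̄) = [1, 2]
z = y + H·x̄ = [1, 2] + [-2, 0] = [-1, 2]

z = [-1, 2]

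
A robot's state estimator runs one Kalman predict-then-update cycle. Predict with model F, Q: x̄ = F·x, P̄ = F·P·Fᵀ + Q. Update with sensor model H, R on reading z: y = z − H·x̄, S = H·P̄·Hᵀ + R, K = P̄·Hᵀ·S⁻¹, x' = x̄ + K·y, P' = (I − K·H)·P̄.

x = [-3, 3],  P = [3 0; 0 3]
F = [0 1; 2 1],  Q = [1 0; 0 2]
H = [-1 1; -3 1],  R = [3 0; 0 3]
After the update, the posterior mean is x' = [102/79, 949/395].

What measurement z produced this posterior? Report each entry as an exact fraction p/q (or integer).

x̄ = F·x = [3, -3]
P̄ = F·P·Fᵀ + Q = [4 3; 3 17]
S = H·P̄·Hᵀ + R = [18 17; 17 38]
K = P̄·Hᵀ·S⁻¹ = [23/79 -29/79; 396/395 -94/395]
x' − x̄ = [-135/79, 2134/395] = K·y
y = (KᵀK)⁻¹·Kᵀ·(x' − x̄) = [8, 11]
z = y + H·x̄ = [8, 11] + [-6, -12] = [2, -1]

z = [2, -1]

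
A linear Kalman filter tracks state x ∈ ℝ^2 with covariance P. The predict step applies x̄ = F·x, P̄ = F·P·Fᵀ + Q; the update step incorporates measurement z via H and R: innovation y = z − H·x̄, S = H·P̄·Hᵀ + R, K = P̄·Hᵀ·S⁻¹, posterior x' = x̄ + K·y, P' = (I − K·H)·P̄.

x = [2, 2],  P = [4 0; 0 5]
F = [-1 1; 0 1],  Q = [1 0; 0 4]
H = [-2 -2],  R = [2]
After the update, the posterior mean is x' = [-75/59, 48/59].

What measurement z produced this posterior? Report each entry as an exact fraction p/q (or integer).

z = [1]

x̄ = F·x = [0, 2]
P̄ = F·P·Fᵀ + Q = [10 5; 5 9]
S = H·P̄·Hᵀ + R = [118]
K = P̄·Hᵀ·S⁻¹ = [-15/59; -14/59]
x' − x̄ = [-75/59, -70/59] = K·y
y = (KᵀK)⁻¹·Kᵀ·(x' − x̄) = [5]
z = y + H·x̄ = [5] + [-4] = [1]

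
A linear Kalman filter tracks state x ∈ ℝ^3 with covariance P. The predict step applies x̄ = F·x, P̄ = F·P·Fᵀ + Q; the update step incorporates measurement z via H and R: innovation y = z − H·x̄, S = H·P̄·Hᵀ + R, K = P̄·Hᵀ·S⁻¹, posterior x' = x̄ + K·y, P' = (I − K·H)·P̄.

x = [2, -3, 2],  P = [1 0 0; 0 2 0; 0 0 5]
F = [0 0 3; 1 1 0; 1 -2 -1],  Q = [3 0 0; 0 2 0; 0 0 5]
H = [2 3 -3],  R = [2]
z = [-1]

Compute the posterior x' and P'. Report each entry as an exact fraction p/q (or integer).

x̄ = F·x = [6, -1, 6]
P̄ = F·P·Fᵀ + Q = [48 0 -15; 0 5 -3; -15 -3 19]
y = z − H·x̄ = [8]
S = H·P̄·Hᵀ + R = [644]
K = P̄·Hᵀ·S⁻¹ = [141/644; 6/161; -24/161]
x' = x̄ + K·y = [1248/161, -113/161, 774/161]
P' = (I − K·H)·P̄ = [11031/644 -846/161 969/161; -846/161 661/161 93/161; 969/161 93/161 755/161]

x' = [1248/161, -113/161, 774/161]
P' = [11031/644 -846/161 969/161; -846/161 661/161 93/161; 969/161 93/161 755/161]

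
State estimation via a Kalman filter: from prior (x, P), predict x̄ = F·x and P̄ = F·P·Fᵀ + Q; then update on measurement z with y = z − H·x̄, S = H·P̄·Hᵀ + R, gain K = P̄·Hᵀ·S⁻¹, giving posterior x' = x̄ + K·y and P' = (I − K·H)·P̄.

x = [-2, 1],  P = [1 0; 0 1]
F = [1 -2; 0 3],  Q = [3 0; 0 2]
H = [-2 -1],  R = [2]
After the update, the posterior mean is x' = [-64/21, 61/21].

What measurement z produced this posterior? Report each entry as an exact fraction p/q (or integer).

x̄ = F·x = [-4, 3]
P̄ = F·P·Fᵀ + Q = [8 -6; -6 11]
S = H·P̄·Hᵀ + R = [21]
K = P̄·Hᵀ·S⁻¹ = [-10/21; 1/21]
x' − x̄ = [20/21, -2/21] = K·y
y = (KᵀK)⁻¹·Kᵀ·(x' − x̄) = [-2]
z = y + H·x̄ = [-2] + [5] = [3]

z = [3]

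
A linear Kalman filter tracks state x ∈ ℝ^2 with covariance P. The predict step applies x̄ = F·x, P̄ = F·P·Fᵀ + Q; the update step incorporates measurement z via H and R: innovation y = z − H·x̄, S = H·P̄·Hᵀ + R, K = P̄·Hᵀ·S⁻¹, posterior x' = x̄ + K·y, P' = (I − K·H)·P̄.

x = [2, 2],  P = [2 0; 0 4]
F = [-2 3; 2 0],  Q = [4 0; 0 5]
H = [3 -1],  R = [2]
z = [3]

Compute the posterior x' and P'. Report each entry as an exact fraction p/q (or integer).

x̄ = F·x = [2, 4]
P̄ = F·P·Fᵀ + Q = [48 -8; -8 13]
y = z − H·x̄ = [1]
S = H·P̄·Hᵀ + R = [495]
K = P̄·Hᵀ·S⁻¹ = [152/495; -37/495]
x' = x̄ + K·y = [1142/495, 1943/495]
P' = (I − K·H)·P̄ = [656/495 1664/495; 1664/495 5066/495]

x' = [1142/495, 1943/495]
P' = [656/495 1664/495; 1664/495 5066/495]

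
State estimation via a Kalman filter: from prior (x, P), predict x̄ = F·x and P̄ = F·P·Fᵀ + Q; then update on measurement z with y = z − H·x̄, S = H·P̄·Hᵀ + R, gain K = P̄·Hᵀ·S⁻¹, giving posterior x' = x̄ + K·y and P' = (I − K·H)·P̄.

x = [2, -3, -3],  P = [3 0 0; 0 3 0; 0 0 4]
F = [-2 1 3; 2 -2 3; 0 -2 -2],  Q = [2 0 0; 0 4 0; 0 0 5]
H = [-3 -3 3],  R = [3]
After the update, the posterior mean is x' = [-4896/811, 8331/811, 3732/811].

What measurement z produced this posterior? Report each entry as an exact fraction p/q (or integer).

x̄ = F·x = [-16, 1, 12]
P̄ = F·P·Fᵀ + Q = [53 18 -30; 18 64 -12; -30 -12 33]
S = H·P̄·Hᵀ + R = [2433]
K = P̄·Hᵀ·S⁻¹ = [-101/811; -94/811; 75/811]
x' − x̄ = [8080/811, 7520/811, -6000/811] = K·y
y = (KᵀK)⁻¹·Kᵀ·(x' − x̄) = [-80]
z = y + H·x̄ = [-80] + [81] = [1]

z = [1]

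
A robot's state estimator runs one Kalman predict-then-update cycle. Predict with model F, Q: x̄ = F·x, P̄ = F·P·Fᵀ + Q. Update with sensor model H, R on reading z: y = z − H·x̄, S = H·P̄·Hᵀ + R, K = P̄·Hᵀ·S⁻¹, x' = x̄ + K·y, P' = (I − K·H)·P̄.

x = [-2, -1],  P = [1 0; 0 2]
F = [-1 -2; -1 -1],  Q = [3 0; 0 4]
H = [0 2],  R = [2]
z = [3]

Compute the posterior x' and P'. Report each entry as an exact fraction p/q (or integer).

x' = [3, 8/5]
P' = [26/3 1/3; 1/3 7/15]

x̄ = F·x = [4, 3]
P̄ = F·P·Fᵀ + Q = [12 5; 5 7]
y = z − H·x̄ = [-3]
S = H·P̄·Hᵀ + R = [30]
K = P̄·Hᵀ·S⁻¹ = [1/3; 7/15]
x' = x̄ + K·y = [3, 8/5]
P' = (I − K·H)·P̄ = [26/3 1/3; 1/3 7/15]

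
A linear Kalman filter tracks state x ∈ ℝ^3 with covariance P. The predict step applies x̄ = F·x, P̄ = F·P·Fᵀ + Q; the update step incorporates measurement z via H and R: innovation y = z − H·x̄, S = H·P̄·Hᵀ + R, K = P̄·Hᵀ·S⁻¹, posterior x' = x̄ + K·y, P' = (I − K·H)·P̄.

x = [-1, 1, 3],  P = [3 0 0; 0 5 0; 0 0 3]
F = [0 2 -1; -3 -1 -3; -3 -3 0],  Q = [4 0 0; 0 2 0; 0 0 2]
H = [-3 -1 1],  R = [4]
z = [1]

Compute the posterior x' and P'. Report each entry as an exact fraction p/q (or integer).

x̄ = F·x = [-1, -7, 0]
P̄ = F·P·Fᵀ + Q = [27 -1 -30; -1 61 42; -30 42 74]
y = z − H·x̄ = [-9]
S = H·P̄·Hᵀ + R = [472]
K = P̄·Hᵀ·S⁻¹ = [-55/236; -2/59; 61/236]
x' = x̄ + K·y = [259/236, -395/59, -549/236]
P' = (I − K·H)·P̄ = [161/118 -279/59 -185/118; -279/59 3567/59 2722/59; -185/118 2722/59 5011/118]

x' = [259/236, -395/59, -549/236]
P' = [161/118 -279/59 -185/118; -279/59 3567/59 2722/59; -185/118 2722/59 5011/118]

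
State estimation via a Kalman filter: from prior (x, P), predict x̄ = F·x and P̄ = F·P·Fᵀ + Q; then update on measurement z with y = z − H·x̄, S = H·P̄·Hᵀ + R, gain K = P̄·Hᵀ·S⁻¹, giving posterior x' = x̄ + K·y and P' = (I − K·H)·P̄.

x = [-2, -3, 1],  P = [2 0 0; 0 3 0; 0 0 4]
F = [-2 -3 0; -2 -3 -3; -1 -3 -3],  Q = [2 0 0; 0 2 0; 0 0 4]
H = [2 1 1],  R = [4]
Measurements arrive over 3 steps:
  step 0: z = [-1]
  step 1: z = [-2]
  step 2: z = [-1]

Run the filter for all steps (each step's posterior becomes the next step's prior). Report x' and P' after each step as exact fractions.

step 0: x̄ = F·x = [13, 10, 8]
step 0: P̄ = F·P·Fᵀ + Q = [37 35 31; 35 73 67; 31 67 69]
step 0: y = z − H·x̄ = [-45]
step 0: S = H·P̄·Hᵀ + R = [692]
step 0: K = P̄·Hᵀ·S⁻¹ = [35/173; 105/346; 99/346]
step 0: x' = x̄ + K·y = [674/173, -1265/346, -1687/346]
step 0: P' = (I − K·H)·P̄ = [1501/173 -1295/173 -1567/173; -1295/173 1604/173 1196/173; -1567/173 1196/173 2136/173]
step 1: x̄ = F·x = [1099/346, 3080/173, 3754/173]
step 1: P̄ = F·P·Fᵀ + Q = [5246/173 6262/173 7145/173; 6262/173 27194/173 32432/173; 7145/173 32432/173 40209/173]
step 1: y = z − H·x̄ = [-8279/173]
step 1: S = H·P̄·Hᵀ + R = [207571/173]
step 1: K = P̄·Hᵀ·S⁻¹ = [23899/207571; 5550/15967; 6687/15967]
step 1: x' = x̄ + K·y = [-968781/415142, 18670/15967, 26465/15967]
step 1: P' = (I − K·H)·P̄ = [2992805/207571 -188752/15967 -264326/15967; -188752/15967 195226/15967 204478/15967; -264326/15967 204478/15967 350922/15967]
step 2: x̄ = F·x = [240651/207571, -791484/207571, -2551749/415142]
step 2: P̄ = F·P·Fᵀ + Q = [5782492/207571 8673848/207571 10049566/207571; 8673848/207571 53453362/207571 64722652/207571; 10049566/207571 64722652/207571 80230173/207571]
step 2: y = z − H·x̄ = [393853/59306]
step 2: S = H·P̄·Hᵀ + R = [51711821/29653]
step 2: K = P̄·Hᵀ·S⁻¹ = [4326914/51711821; 2765790/7387403; 23578851/51711821]
step 2: x' = x̄ + K·y = [88688158/51711821, -68607219/51711821, -161268624/51711821]
step 2: P' = (I − K·H)·P̄ = [809206960/51711821 -664153292/51711821 -936952972/51711821; -664153292/51711821 676201562/51711821 729547142/51711821; -936952972/51711821 729547142/51711821 176953458/7387403]

step 0: x' = [674/173, -1265/346, -1687/346], P' = [1501/173 -1295/173 -1567/173; -1295/173 1604/173 1196/173; -1567/173 1196/173 2136/173]
step 1: x' = [-968781/415142, 18670/15967, 26465/15967], P' = [2992805/207571 -188752/15967 -264326/15967; -188752/15967 195226/15967 204478/15967; -264326/15967 204478/15967 350922/15967]
step 2: x' = [88688158/51711821, -68607219/51711821, -161268624/51711821], P' = [809206960/51711821 -664153292/51711821 -936952972/51711821; -664153292/51711821 676201562/51711821 729547142/51711821; -936952972/51711821 729547142/51711821 176953458/7387403]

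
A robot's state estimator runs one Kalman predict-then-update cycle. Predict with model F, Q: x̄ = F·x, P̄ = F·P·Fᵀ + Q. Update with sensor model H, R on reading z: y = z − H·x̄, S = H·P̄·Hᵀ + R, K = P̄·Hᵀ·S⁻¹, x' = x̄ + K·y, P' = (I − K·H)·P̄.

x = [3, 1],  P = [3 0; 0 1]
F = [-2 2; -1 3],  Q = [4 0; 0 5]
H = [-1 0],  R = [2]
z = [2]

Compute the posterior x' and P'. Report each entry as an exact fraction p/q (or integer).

x̄ = F·x = [-4, 0]
P̄ = F·P·Fᵀ + Q = [20 12; 12 17]
y = z − H·x̄ = [-2]
S = H·P̄·Hᵀ + R = [22]
K = P̄·Hᵀ·S⁻¹ = [-10/11; -6/11]
x' = x̄ + K·y = [-24/11, 12/11]
P' = (I − K·H)·P̄ = [20/11 12/11; 12/11 115/11]

x' = [-24/11, 12/11]
P' = [20/11 12/11; 12/11 115/11]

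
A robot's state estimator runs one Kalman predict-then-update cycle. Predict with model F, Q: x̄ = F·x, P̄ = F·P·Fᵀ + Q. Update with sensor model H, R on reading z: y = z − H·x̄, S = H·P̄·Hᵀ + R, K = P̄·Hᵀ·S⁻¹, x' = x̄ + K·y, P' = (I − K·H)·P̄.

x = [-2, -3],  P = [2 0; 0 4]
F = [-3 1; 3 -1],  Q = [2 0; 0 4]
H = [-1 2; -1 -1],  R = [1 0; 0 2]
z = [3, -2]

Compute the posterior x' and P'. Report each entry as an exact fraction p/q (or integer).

x' = [28/425, 641/425]
P' = [327/425 94/425; 94/425 118/425]

x̄ = F·x = [3, -3]
P̄ = F·P·Fᵀ + Q = [24 -22; -22 26]
y = z − H·x̄ = [12, -2]
S = H·P̄·Hᵀ + R = [217 -6; -6 8]
K = P̄·Hᵀ·S⁻¹ = [-139/425 -421/850; 142/425 -106/425]
x' = x̄ + K·y = [28/425, 641/425]
P' = (I − K·H)·P̄ = [327/425 94/425; 94/425 118/425]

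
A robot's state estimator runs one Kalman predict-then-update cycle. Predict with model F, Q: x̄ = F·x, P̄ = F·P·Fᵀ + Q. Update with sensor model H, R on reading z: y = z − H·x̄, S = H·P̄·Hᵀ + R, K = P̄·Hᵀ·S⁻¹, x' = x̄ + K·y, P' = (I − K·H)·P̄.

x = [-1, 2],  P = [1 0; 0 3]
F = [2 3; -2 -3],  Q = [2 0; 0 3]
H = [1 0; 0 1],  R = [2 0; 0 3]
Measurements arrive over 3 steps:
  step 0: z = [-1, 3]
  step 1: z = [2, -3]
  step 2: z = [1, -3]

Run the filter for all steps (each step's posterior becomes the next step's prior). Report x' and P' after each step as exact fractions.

step 0: x' = [-199/167, 366/167], P' = [260/167 -93/167; -93/167 687/334]
step 1: x' = [78749/34163, -191661/68326], P' = [52256/34163 -18093/34163; -18093/34163 138675/68326]
step 2: x' = [7473271/6979367, -14452638/6979367], P' = [10675040/6979367 -3695673/6979367; -3695673/6979367 28329447/13958734]

step 0: x̄ = F·x = [4, -4]
step 0: P̄ = F·P·Fᵀ + Q = [33 -31; -31 34]
step 0: y = z − H·x̄ = [-5, 7]
step 0: S = H·P̄·Hᵀ + R = [35 -31; -31 37]
step 0: K = P̄·Hᵀ·S⁻¹ = [130/167 -31/167; -93/334 229/334]
step 0: x' = x̄ + K·y = [-199/167, 366/167]
step 0: P' = (I − K·H)·P̄ = [260/167 -93/167; -93/167 687/334]
step 1: x̄ = F·x = [700/167, -700/167]
step 1: P̄ = F·P·Fᵀ + Q = [6699/334 -6031/334; -6031/334 7033/334]
step 1: y = z − H·x̄ = [-366/167, 199/167]
step 1: S = H·P̄·Hᵀ + R = [7367/334 -6031/334; -6031/334 8035/334]
step 1: K = P̄·Hᵀ·S⁻¹ = [26128/34163 -6031/34163; -18093/68326 46225/68326]
step 1: x' = x̄ + K·y = [78749/34163, -191661/68326]
step 1: P' = (I − K·H)·P̄ = [52256/34163 -18093/34163; -18093/34163 138675/68326]
step 2: x̄ = F·x = [-259987/68326, 259987/68326]
step 2: P̄ = F·P·Fᵀ + Q = [1368543/68326 -1231891/68326; -1231891/68326 1436869/68326]
step 2: y = z − H·x̄ = [328313/68326, -464965/68326]
step 2: S = H·P̄·Hᵀ + R = [1505195/68326 -1231891/68326; -1231891/68326 1641847/68326]
step 2: K = P̄·Hᵀ·S⁻¹ = [5337520/6979367 -1231891/6979367; -3695673/13958734 9443149/13958734]
step 2: x' = x̄ + K·y = [7473271/6979367, -14452638/6979367]
step 2: P' = (I − K·H)·P̄ = [10675040/6979367 -3695673/6979367; -3695673/6979367 28329447/13958734]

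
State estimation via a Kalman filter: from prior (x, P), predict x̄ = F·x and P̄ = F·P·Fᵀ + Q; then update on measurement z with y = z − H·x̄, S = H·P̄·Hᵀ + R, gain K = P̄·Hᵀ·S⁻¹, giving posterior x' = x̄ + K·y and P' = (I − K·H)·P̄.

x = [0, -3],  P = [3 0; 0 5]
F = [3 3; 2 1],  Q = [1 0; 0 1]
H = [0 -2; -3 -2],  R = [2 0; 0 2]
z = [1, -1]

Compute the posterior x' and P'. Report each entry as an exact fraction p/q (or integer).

x̄ = F·x = [-9, -3]
P̄ = F·P·Fᵀ + Q = [73 33; 33 18]
y = z − H·x̄ = [-5, -34]
S = H·P̄·Hᵀ + R = [74 270; 270 1127]
K = P̄·Hᵀ·S⁻¹ = [1284/5249 -1635/5249; -2061/5249 -135/5249]
x' = x̄ + K·y = [1929/5249, -852/5249]
P' = (I − K·H)·P̄ = [1946/5249 -1284/5249; -1284/5249 2061/5249]

x' = [1929/5249, -852/5249]
P' = [1946/5249 -1284/5249; -1284/5249 2061/5249]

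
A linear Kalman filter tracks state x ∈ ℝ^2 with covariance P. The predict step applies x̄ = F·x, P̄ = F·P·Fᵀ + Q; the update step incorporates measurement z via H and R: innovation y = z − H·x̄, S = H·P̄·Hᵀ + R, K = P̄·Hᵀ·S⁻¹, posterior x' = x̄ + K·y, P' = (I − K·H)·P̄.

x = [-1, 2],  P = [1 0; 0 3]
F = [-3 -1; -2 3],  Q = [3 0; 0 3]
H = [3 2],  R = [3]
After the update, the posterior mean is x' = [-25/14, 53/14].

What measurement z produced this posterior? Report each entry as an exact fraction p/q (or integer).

x̄ = F·x = [1, 8]
P̄ = F·P·Fᵀ + Q = [15 -3; -3 34]
S = H·P̄·Hᵀ + R = [238]
K = P̄·Hᵀ·S⁻¹ = [39/238; 59/238]
x' − x̄ = [-39/14, -59/14] = K·y
y = (KᵀK)⁻¹·Kᵀ·(x' − x̄) = [-17]
z = y + H·x̄ = [-17] + [19] = [2]

z = [2]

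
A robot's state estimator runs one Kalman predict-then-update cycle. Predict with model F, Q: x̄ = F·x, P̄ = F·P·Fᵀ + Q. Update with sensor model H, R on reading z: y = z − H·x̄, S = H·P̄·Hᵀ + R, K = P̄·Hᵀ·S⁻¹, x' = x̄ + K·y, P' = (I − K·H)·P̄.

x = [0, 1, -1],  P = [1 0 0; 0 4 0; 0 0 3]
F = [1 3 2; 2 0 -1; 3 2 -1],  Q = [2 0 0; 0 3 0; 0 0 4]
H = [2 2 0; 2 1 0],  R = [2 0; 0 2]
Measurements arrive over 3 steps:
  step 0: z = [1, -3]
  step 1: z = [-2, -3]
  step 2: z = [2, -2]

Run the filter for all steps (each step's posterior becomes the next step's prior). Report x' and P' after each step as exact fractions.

step 0: x̄ = F·x = [1, 1, 3]
step 0: P̄ = F·P·Fᵀ + Q = [51 -4 21; -4 10 9; 21 9 32]
step 0: y = z − H·x̄ = [-3, -6]
step 0: S = H·P̄·Hᵀ + R = [214 200; 200 200]
step 0: K = P̄·Hᵀ·S⁻¹ = [-2/7 543/700; 5/7 -493/700; 9/14 -543/1400]
step 0: x' = x̄ + K·y = [-979/350, 1079/350, 2379/700]
step 0: P' = (I − K·H)·P̄ = [643/350 -743/350 -993/700; -743/350 993/350 1443/700; -993/700 1443/700 18493/1400]
step 1: x̄ = F·x = [4637/350, -1259/140, -3937/700]
step 1: P̄ = F·P·Fᵀ + Q = [30987/350 -6429/140 -22587/700; -6429/140 1637/56 5239/280; -22587/700 5239/280 27837/1400]
step 1: y = z − H·x̄ = [-3679/350, -14353/700]
step 1: S = H·P̄·Hᵀ + R = [36993/350 95951/700; 95951/700 282357/1400]
step 1: K = P̄·Hᵀ·S⁻¹ = [-2409/7727 1525560/1769483; 5656/7727 -1429609/1769483; 2485/7727 -788797/1769483]
step 1: x' = x̄ + K·y = [-2038651/1769483, -214251/1769483, 239955/1769483]
step 1: P' = (I − K·H)·P̄ = [3602781/1769483 -4154442/1769483 -2146659/1769483; -4154442/1769483 5449666/1769483 2715724/1769483; -2146659/1769483 2715724/1769483 14467124/1769483]
step 2: x̄ = F·x = [-2201494/1769483, -4317257/1769483, -6784410/1769483]
step 2: P̄ = F·P·Fᵀ + Q = [113132637/1769483 -61242487/1769483 -39144342/1769483; -61242487/1769483 42773333/1769483 24767889/1769483; -39144342/1769483 24767889/1769483 27932503/1769483]
step 2: y = z − H·x̄ = [16576468/1769483, 5181279/1769483]
step 2: S = H·P̄·Hᵀ + R = [137222950/1769483 170622292/1769483; 170622292/1769483 253872899/1769483]
step 2: K = P̄·Hᵀ·S⁻¹ = [-511324644/1617766771 1395232675/1617766771; 1193271580/1617766771 -1309921529/1617766771; 517737981/1617766771 -689013303/1617766771]
step 2: x' = x̄ + K·y = [-2717387327/1617766771, 3395819194/1617766771, -3370078233/1617766771]
step 2: P' = (I − K·H)·P̄ = [3301789994/1617766771 -3813114638/1617766771 -1895764587/1617766771; -3813114638/1617766771 5006386218/1617766771 2413502568/1617766771; -1895764587/1617766771 2413502568/1617766771 13110160958/1617766771]

step 0: x' = [-979/350, 1079/350, 2379/700], P' = [643/350 -743/350 -993/700; -743/350 993/350 1443/700; -993/700 1443/700 18493/1400]
step 1: x' = [-2038651/1769483, -214251/1769483, 239955/1769483], P' = [3602781/1769483 -4154442/1769483 -2146659/1769483; -4154442/1769483 5449666/1769483 2715724/1769483; -2146659/1769483 2715724/1769483 14467124/1769483]
step 2: x' = [-2717387327/1617766771, 3395819194/1617766771, -3370078233/1617766771], P' = [3301789994/1617766771 -3813114638/1617766771 -1895764587/1617766771; -3813114638/1617766771 5006386218/1617766771 2413502568/1617766771; -1895764587/1617766771 2413502568/1617766771 13110160958/1617766771]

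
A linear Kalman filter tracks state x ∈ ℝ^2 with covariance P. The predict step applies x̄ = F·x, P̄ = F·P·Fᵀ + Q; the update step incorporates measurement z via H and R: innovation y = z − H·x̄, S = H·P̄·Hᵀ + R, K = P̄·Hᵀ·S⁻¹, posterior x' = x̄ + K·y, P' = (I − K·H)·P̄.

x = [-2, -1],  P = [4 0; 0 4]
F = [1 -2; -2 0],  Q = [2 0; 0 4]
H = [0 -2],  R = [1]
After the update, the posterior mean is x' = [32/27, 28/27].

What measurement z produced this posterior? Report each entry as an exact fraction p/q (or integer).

z = [-2]

x̄ = F·x = [0, 4]
P̄ = F·P·Fᵀ + Q = [22 -8; -8 20]
S = H·P̄·Hᵀ + R = [81]
K = P̄·Hᵀ·S⁻¹ = [16/81; -40/81]
x' − x̄ = [32/27, -80/27] = K·y
y = (KᵀK)⁻¹·Kᵀ·(x' − x̄) = [6]
z = y + H·x̄ = [6] + [-8] = [-2]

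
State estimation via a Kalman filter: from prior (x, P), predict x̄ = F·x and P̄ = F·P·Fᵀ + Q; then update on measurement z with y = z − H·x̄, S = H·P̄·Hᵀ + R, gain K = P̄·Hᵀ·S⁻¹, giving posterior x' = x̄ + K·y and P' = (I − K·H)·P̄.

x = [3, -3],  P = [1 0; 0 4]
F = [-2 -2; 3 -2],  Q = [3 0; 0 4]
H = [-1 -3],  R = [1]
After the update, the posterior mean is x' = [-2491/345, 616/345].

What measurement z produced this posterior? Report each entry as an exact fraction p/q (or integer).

z = [2]

x̄ = F·x = [0, 15]
P̄ = F·P·Fᵀ + Q = [23 10; 10 29]
S = H·P̄·Hᵀ + R = [345]
K = P̄·Hᵀ·S⁻¹ = [-53/345; -97/345]
x' − x̄ = [-2491/345, -4559/345] = K·y
y = (KᵀK)⁻¹·Kᵀ·(x' − x̄) = [47]
z = y + H·x̄ = [47] + [-45] = [2]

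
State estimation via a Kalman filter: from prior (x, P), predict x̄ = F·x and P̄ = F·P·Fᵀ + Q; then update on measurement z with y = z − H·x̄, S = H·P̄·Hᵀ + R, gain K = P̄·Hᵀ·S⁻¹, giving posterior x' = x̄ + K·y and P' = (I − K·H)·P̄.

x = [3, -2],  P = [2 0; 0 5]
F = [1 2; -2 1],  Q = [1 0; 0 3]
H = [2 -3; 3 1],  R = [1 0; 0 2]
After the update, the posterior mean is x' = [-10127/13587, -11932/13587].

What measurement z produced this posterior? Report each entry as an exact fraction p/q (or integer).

x̄ = F·x = [-1, -8]
P̄ = F·P·Fᵀ + Q = [23 6; 6 16]
S = H·P̄·Hᵀ + R = [165 48; 48 261]
K = P̄·Hᵀ·S⁻¹ = [412/4529 3677/13587; -3676/13587 2446/13587]
x' − x̄ = [3460/13587, 96764/13587] = K·y
y = (KᵀK)⁻¹·Kᵀ·(x' − x̄) = [-21, 8]
z = y + H·x̄ = [-21, 8] + [22, -11] = [1, -3]

z = [1, -3]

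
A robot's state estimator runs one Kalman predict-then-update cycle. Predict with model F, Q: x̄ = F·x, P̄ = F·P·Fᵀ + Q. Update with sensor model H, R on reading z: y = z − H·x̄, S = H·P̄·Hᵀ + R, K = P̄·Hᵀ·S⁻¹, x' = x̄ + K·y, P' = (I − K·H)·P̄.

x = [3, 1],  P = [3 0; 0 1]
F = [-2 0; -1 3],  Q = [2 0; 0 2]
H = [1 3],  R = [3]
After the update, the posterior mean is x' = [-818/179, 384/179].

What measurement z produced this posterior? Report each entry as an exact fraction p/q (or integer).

x̄ = F·x = [-6, 0]
P̄ = F·P·Fᵀ + Q = [14 6; 6 14]
S = H·P̄·Hᵀ + R = [179]
K = P̄·Hᵀ·S⁻¹ = [32/179; 48/179]
x' − x̄ = [256/179, 384/179] = K·y
y = (KᵀK)⁻¹·Kᵀ·(x' − x̄) = [8]
z = y + H·x̄ = [8] + [-6] = [2]

z = [2]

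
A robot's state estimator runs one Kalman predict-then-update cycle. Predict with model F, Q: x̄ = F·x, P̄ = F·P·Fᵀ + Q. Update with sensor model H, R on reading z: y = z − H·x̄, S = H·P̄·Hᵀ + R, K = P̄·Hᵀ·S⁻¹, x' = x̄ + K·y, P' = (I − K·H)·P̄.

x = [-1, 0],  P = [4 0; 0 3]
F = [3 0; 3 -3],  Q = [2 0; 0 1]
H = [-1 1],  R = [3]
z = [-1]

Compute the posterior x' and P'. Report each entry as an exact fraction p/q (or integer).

x̄ = F·x = [-3, -3]
P̄ = F·P·Fᵀ + Q = [38 36; 36 64]
y = z − H·x̄ = [-1]
S = H·P̄·Hᵀ + R = [33]
K = P̄·Hᵀ·S⁻¹ = [-2/33; 28/33]
x' = x̄ + K·y = [-97/33, -127/33]
P' = (I − K·H)·P̄ = [1250/33 1244/33; 1244/33 1328/33]

x' = [-97/33, -127/33]
P' = [1250/33 1244/33; 1244/33 1328/33]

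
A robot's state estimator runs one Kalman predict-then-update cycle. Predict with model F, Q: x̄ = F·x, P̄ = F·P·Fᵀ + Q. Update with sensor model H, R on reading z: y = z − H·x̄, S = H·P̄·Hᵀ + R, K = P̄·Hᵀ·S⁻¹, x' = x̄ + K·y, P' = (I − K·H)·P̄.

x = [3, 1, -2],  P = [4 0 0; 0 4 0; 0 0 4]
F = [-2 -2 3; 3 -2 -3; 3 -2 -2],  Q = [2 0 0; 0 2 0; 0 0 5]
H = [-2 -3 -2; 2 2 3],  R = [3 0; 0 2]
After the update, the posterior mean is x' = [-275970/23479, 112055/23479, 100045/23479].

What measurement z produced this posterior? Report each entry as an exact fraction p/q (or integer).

x̄ = F·x = [-14, 13, 11]
P̄ = F·P·Fᵀ + Q = [70 -44 -32; -44 90 76; -32 76 73]
S = H·P̄·Hᵀ + R = [1513 -1486; -1486 1475]
K = P̄·Hᵀ·S⁻¹ = [17216/23479 16644/23479; -17130/23479 -12164/23479; -1048/23479 3831/23479]
x' − x̄ = [52736/23479, -193172/23479, -158224/23479] = K·y
y = (KᵀK)⁻¹·Kᵀ·(x' − x̄) = [34, -32]
z = y + H·x̄ = [34, -32] + [-33, 31] = [1, -1]

z = [1, -1]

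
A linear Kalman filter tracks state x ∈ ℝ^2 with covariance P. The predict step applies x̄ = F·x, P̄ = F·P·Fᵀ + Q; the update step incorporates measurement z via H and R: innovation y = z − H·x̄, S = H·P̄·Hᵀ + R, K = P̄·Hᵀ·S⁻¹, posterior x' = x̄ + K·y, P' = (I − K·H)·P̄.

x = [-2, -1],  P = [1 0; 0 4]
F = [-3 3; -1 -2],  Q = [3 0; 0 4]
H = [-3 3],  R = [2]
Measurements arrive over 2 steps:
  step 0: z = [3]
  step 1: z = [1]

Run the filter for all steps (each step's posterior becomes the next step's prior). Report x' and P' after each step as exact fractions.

step 0: x' = [3, 4], P' = [5199/1001 723/143; 723/143 735/143]
step 1: x' = [839883/498874, 977479/498874], P' = [2259345/498874 2249163/498874; 2249163/498874 2349397/498874]

step 0: x̄ = F·x = [3, 4]
step 0: P̄ = F·P·Fᵀ + Q = [48 -21; -21 21]
step 0: y = z − H·x̄ = [0]
step 0: S = H·P̄·Hᵀ + R = [1001]
step 0: K = P̄·Hᵀ·S⁻¹ = [-207/1001; 18/143]
step 0: x' = x̄ + K·y = [3, 4]
step 0: P' = (I − K·H)·P̄ = [5199/1001 723/143; 723/143 735/143]
step 1: x̄ = F·x = [3, -11]
step 1: P̄ = F·P·Fᵀ + Q = [5001/1001 -90/1001; -90/1001 50027/1001]
step 1: y = z − H·x̄ = [43]
step 1: S = H·P̄·Hᵀ + R = [498874/1001]
step 1: K = P̄·Hᵀ·S⁻¹ = [-15273/498874; 150351/498874]
step 1: x' = x̄ + K·y = [839883/498874, 977479/498874]
step 1: P' = (I − K·H)·P̄ = [2259345/498874 2249163/498874; 2249163/498874 2349397/498874]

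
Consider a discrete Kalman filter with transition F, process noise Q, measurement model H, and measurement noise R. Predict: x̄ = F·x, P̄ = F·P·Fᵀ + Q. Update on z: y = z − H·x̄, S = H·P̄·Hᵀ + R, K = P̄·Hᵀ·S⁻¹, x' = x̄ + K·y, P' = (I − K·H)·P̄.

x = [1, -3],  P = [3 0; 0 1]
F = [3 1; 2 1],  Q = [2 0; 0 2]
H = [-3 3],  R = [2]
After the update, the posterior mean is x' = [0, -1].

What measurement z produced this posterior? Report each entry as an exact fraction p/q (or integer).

x̄ = F·x = [0, -1]
P̄ = F·P·Fᵀ + Q = [30 19; 19 15]
S = H·P̄·Hᵀ + R = [65]
K = P̄·Hᵀ·S⁻¹ = [-33/65; -12/65]
x' − x̄ = [0, 0] = K·y
y = (KᵀK)⁻¹·Kᵀ·(x' − x̄) = [0]
z = y + H·x̄ = [0] + [-3] = [-3]

z = [-3]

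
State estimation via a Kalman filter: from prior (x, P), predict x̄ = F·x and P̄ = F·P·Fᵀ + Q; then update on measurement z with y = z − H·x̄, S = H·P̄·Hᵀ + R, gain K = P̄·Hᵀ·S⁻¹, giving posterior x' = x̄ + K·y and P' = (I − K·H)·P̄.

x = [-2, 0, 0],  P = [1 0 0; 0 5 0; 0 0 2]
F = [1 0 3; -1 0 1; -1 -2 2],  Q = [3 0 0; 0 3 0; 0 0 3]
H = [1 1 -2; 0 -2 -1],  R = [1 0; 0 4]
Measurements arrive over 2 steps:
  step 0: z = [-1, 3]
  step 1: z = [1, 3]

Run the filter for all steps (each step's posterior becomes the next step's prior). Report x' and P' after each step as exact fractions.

step 0: x' = [-29687/6124, -1339/6124, -6269/3062], P' = [77645/6124 -11427/6124 16213/3062; -11427/6124 5333/6124 -1739/3062; 16213/3062 -1739/3062 3857/1531]
step 1: x' = [7614156/9602327, -8500588/9602327, -649655/1371761], P' = [264040753/9602327 -56779448/9602327 14308380/1371761; -56779448/9602327 17749397/9602327 -2808706/1371761; 14308380/1371761 -2808706/1371761 5826368/1371761]

step 0: x̄ = F·x = [-2, 2, 2]
step 0: P̄ = F·P·Fᵀ + Q = [22 5 11; 5 6 5; 11 5 32]
step 0: y = z − H·x̄ = [3, 9]
step 0: S = H·P̄·Hᵀ + R = [103 46; 46 80]
step 0: K = P̄·Hᵀ·S⁻¹ = [683/3062 -2393/6124; 431/3062 -1797/6124; -477/1531 -1059/3062]
step 0: x' = x̄ + K·y = [-29687/6124, -1339/6124, -6269/3062]
step 0: P' = (I − K·H)·P̄ = [77645/6124 -11427/6124 16213/3062; -11427/6124 5333/6124 -1739/3062; 16213/3062 -1739/3062 3857/1531]
step 1: x̄ = F·x = [-67301/6124, 17149/6124, 7289/6124]
step 1: P̄ = F·P·Fᵀ + Q = [429425/6124 -96213/6124 26219/6124; -96213/6124 46593/6124 -4675/6124; 26219/6124 -4675/6124 31473/6124]
step 1: y = z − H·x̄ = [35427/3062, 59959/6124]
step 1: S = H·P̄·Hᵀ + R = [82358/1531 60971/3062; 60971/3062 223641/6124]
step 1: K = P̄·Hᵀ·S⁻¹ = [6943985/9602327 3350059/9602327; 291833/9602327 -3959463/9602327; -153062/1371761 -52239/1371761]
step 1: x' = x̄ + K·y = [7614156/9602327, -8500588/9602327, -649655/1371761]
step 1: P' = (I − K·H)·P̄ = [264040753/9602327 -56779448/9602327 14308380/1371761; -56779448/9602327 17749397/9602327 -2808706/1371761; 14308380/1371761 -2808706/1371761 5826368/1371761]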